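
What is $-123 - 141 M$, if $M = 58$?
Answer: $-8301$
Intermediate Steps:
$-123 - 141 M = -123 - 8178 = -8301$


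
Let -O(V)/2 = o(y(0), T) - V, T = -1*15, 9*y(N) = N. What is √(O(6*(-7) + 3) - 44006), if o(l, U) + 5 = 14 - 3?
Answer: 8*I*√689 ≈ 209.99*I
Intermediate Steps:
y(N) = N/9
T = -15
o(l, U) = 6 (o(l, U) = -5 + (14 - 3) = -5 + 11 = 6)
O(V) = -12 + 2*V (O(V) = -2*(6 - V) = -12 + 2*V)
√(O(6*(-7) + 3) - 44006) = √((-12 + 2*(6*(-7) + 3)) - 44006) = √((-12 + 2*(-42 + 3)) - 44006) = √((-12 + 2*(-39)) - 44006) = √((-12 - 78) - 44006) = √(-90 - 44006) = √(-44096) = 8*I*√689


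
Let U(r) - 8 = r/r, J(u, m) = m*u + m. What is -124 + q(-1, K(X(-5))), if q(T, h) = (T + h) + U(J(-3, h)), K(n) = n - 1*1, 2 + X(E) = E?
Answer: -124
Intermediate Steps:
X(E) = -2 + E
J(u, m) = m + m*u
U(r) = 9 (U(r) = 8 + r/r = 8 + 1 = 9)
K(n) = -1 + n (K(n) = n - 1 = -1 + n)
q(T, h) = 9 + T + h (q(T, h) = (T + h) + 9 = 9 + T + h)
-124 + q(-1, K(X(-5))) = -124 + (9 - 1 + (-1 + (-2 - 5))) = -124 + (9 - 1 + (-1 - 7)) = -124 + (9 - 1 - 8) = -124 + 0 = -124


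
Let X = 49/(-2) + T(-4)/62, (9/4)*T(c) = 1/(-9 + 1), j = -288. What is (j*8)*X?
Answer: 1749952/31 ≈ 56450.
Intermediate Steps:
T(c) = -1/18 (T(c) = 4/(9*(-9 + 1)) = (4/9)/(-8) = (4/9)*(-1/8) = -1/18)
X = -27343/1116 (X = 49/(-2) - 1/18/62 = 49*(-1/2) - 1/18*1/62 = -49/2 - 1/1116 = -27343/1116 ≈ -24.501)
(j*8)*X = -288*8*(-27343/1116) = -2304*(-27343/1116) = 1749952/31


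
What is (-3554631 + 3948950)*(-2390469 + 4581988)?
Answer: 864157580561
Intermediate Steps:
(-3554631 + 3948950)*(-2390469 + 4581988) = 394319*2191519 = 864157580561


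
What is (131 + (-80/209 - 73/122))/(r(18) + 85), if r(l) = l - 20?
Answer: 3315221/2116334 ≈ 1.5665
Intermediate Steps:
r(l) = -20 + l
(131 + (-80/209 - 73/122))/(r(18) + 85) = (131 + (-80/209 - 73/122))/((-20 + 18) + 85) = (131 + (-80*1/209 - 73*1/122))/(-2 + 85) = (131 + (-80/209 - 73/122))/83 = (131 - 25017/25498)*(1/83) = (3315221/25498)*(1/83) = 3315221/2116334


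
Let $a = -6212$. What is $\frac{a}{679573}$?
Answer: $- \frac{6212}{679573} \approx -0.009141$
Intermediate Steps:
$\frac{a}{679573} = - \frac{6212}{679573}$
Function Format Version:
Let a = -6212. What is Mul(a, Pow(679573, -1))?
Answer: Rational(-6212, 679573) ≈ -0.0091410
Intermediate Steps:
Mul(a, Pow(679573, -1)) = Mul(-6212, Pow(679573, -1)) = Mul(-6212, Rational(1, 679573)) = Rational(-6212, 679573)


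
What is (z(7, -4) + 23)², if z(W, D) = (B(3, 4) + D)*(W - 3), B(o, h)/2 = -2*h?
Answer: 3249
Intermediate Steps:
B(o, h) = -4*h (B(o, h) = 2*(-2*h) = -4*h)
z(W, D) = (-16 + D)*(-3 + W) (z(W, D) = (-4*4 + D)*(W - 3) = (-16 + D)*(-3 + W))
(z(7, -4) + 23)² = ((48 - 16*7 - 3*(-4) - 4*7) + 23)² = ((48 - 112 + 12 - 28) + 23)² = (-80 + 23)² = (-57)² = 3249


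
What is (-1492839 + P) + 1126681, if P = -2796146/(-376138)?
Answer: -68861570829/188069 ≈ -3.6615e+5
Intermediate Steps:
P = 1398073/188069 (P = -2796146*(-1/376138) = 1398073/188069 ≈ 7.4338)
(-1492839 + P) + 1126681 = (-1492839 + 1398073/188069) + 1126681 = -280755339818/188069 + 1126681 = -68861570829/188069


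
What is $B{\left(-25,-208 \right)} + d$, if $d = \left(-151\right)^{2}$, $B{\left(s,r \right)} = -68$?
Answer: $22733$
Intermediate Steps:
$d = 22801$
$B{\left(-25,-208 \right)} + d = -68 + 22801 = 22733$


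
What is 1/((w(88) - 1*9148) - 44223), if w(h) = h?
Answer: -1/53283 ≈ -1.8768e-5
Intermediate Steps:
1/((w(88) - 1*9148) - 44223) = 1/((88 - 1*9148) - 44223) = 1/((88 - 9148) - 44223) = 1/(-9060 - 44223) = 1/(-53283) = -1/53283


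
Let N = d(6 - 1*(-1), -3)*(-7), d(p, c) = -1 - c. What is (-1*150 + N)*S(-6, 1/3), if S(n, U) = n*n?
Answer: -5904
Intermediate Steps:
N = -14 (N = (-1 - 1*(-3))*(-7) = (-1 + 3)*(-7) = 2*(-7) = -14)
S(n, U) = n²
(-1*150 + N)*S(-6, 1/3) = (-1*150 - 14)*(-6)² = (-150 - 14)*36 = -164*36 = -5904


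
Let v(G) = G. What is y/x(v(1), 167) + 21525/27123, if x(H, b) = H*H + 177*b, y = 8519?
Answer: 289113279/267251960 ≈ 1.0818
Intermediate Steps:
x(H, b) = H**2 + 177*b
y/x(v(1), 167) + 21525/27123 = 8519/(1**2 + 177*167) + 21525/27123 = 8519/(1 + 29559) + 21525*(1/27123) = 8519/29560 + 7175/9041 = 289113279/267251960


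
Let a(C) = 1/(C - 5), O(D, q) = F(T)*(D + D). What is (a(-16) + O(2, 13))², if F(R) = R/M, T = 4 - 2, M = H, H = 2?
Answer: 6889/441 ≈ 15.621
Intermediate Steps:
M = 2
T = 2
F(R) = R/2
O(D, q) = 2*D (O(D, q) = ((½)*2)*(D + D) = 1*(2*D) = 2*D)
a(C) = 1/(-5 + C)
(a(-16) + O(2, 13))² = (1/(-5 - 16) + 2*2)² = (1/(-21) + 4)² = (-1/21 + 4)² = (83/21)² = 6889/441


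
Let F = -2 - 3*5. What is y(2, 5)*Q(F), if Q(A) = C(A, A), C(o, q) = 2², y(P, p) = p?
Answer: 20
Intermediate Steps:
C(o, q) = 4
F = -17 (F = -2 - 15 = -17)
Q(A) = 4
y(2, 5)*Q(F) = 5*4 = 20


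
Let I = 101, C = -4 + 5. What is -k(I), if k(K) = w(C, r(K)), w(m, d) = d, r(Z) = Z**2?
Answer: -10201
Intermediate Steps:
C = 1
k(K) = K**2
-k(I) = -1*101**2 = -1*10201 = -10201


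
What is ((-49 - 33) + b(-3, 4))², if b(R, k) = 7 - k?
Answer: 6241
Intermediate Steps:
((-49 - 33) + b(-3, 4))² = ((-49 - 33) + (7 - 1*4))² = (-82 + (7 - 4))² = (-82 + 3)² = (-79)² = 6241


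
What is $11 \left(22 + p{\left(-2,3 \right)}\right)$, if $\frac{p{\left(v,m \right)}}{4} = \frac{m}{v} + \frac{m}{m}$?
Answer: $220$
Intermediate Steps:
$p{\left(v,m \right)} = 4 + \frac{4 m}{v}$ ($p{\left(v,m \right)} = 4 \left(\frac{m}{v} + \frac{m}{m}\right) = 4 \left(\frac{m}{v} + 1\right) = 4 \left(1 + \frac{m}{v}\right) = 4 + \frac{4 m}{v}$)
$11 \left(22 + p{\left(-2,3 \right)}\right) = 11 \left(22 + \left(4 + 4 \cdot 3 \frac{1}{-2}\right)\right) = 11 \left(22 + \left(4 + 4 \cdot 3 \left(- \frac{1}{2}\right)\right)\right) = 11 \left(22 + \left(4 - 6\right)\right) = 11 \left(22 - 2\right) = 11 \cdot 20 = 220$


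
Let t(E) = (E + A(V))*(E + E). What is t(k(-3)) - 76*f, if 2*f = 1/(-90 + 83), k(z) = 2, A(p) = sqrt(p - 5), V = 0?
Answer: 94/7 + 4*I*sqrt(5) ≈ 13.429 + 8.9443*I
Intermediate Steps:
A(p) = sqrt(-5 + p)
f = -1/14 (f = 1/(2*(-90 + 83)) = (1/2)/(-7) = (1/2)*(-1/7) = -1/14 ≈ -0.071429)
t(E) = 2*E*(E + I*sqrt(5)) (t(E) = (E + sqrt(-5 + 0))*(E + E) = (E + sqrt(-5))*(2*E) = (E + I*sqrt(5))*(2*E) = 2*E*(E + I*sqrt(5)))
t(k(-3)) - 76*f = 2*2*(2 + I*sqrt(5)) - 76*(-1/14) = (8 + 4*I*sqrt(5)) + 38/7 = 94/7 + 4*I*sqrt(5)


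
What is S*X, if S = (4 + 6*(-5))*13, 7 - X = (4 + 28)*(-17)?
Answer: -186238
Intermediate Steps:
X = 551 (X = 7 - (4 + 28)*(-17) = 7 - 32*(-17) = 7 - 1*(-544) = 7 + 544 = 551)
S = -338 (S = (4 - 30)*13 = -26*13 = -338)
S*X = -338*551 = -186238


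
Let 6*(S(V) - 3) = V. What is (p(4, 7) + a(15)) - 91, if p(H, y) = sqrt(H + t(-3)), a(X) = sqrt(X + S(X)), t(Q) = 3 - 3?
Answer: -89 + sqrt(82)/2 ≈ -84.472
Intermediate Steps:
t(Q) = 0
S(V) = 3 + V/6
a(X) = sqrt(3 + 7*X/6) (a(X) = sqrt(X + (3 + X/6)) = sqrt(3 + 7*X/6))
p(H, y) = sqrt(H) (p(H, y) = sqrt(H + 0) = sqrt(H))
(p(4, 7) + a(15)) - 91 = (sqrt(4) + sqrt(108 + 42*15)/6) - 91 = (2 + sqrt(108 + 630)/6) - 91 = (2 + sqrt(738)/6) - 91 = (2 + (3*sqrt(82))/6) - 91 = (2 + sqrt(82)/2) - 91 = -89 + sqrt(82)/2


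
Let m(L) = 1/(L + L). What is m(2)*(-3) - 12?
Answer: -51/4 ≈ -12.750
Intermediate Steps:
m(L) = 1/(2*L)
m(2)*(-3) - 12 = ((1/2)/2)*(-3) - 12 = ((1/2)*(1/2))*(-3) - 12 = (1/4)*(-3) - 12 = -3/4 - 12 = -51/4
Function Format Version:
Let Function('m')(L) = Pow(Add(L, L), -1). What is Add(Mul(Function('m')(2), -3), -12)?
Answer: Rational(-51, 4) ≈ -12.750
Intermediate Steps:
Function('m')(L) = Mul(Rational(1, 2), Pow(L, -1)) (Function('m')(L) = Pow(Mul(2, L), -1) = Mul(Rational(1, 2), Pow(L, -1)))
Add(Mul(Function('m')(2), -3), -12) = Add(Mul(Mul(Rational(1, 2), Pow(2, -1)), -3), -12) = Add(Mul(Mul(Rational(1, 2), Rational(1, 2)), -3), -12) = Add(Mul(Rational(1, 4), -3), -12) = Add(Rational(-3, 4), -12) = Rational(-51, 4)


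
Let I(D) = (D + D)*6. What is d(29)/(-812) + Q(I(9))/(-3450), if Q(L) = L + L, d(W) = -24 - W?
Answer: 1243/466900 ≈ 0.0026622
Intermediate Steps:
I(D) = 12*D (I(D) = (2*D)*6 = 12*D)
Q(L) = 2*L
d(29)/(-812) + Q(I(9))/(-3450) = (-24 - 1*29)/(-812) + (2*(12*9))/(-3450) = (-24 - 29)*(-1/812) + (2*108)*(-1/3450) = -53*(-1/812) + 216*(-1/3450) = 53/812 - 36/575 = 1243/466900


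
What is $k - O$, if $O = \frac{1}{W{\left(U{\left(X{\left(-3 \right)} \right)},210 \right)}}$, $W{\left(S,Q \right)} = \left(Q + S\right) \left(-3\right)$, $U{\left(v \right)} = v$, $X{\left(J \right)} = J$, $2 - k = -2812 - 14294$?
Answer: $\frac{10624069}{621} \approx 17108.0$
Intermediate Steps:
$k = 17108$ ($k = 2 - \left(-2812 - 14294\right) = 2 - -17106 = 2 + 17106 = 17108$)
$W{\left(S,Q \right)} = - 3 Q - 3 S$
$O = - \frac{1}{621}$ ($O = \frac{1}{\left(-3\right) 210 - -9} = \frac{1}{-630 + 9} = \frac{1}{-621} = - \frac{1}{621} \approx -0.0016103$)
$k - O = 17108 - - \frac{1}{621} = 17108 + \frac{1}{621} = \frac{10624069}{621}$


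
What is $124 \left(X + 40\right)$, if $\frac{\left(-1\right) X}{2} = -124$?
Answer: $35712$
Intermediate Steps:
$X = 248$ ($X = \left(-2\right) \left(-124\right) = 248$)
$124 \left(X + 40\right) = 124 \left(248 + 40\right) = 124 \cdot 288 = 35712$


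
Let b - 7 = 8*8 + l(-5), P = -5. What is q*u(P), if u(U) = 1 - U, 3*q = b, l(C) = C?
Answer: 132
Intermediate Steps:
b = 66 (b = 7 + (8*8 - 5) = 7 + (64 - 5) = 7 + 59 = 66)
q = 22 (q = (⅓)*66 = 22)
q*u(P) = 22*(1 - 1*(-5)) = 22*(1 + 5) = 22*6 = 132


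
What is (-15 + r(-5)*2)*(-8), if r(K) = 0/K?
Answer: 120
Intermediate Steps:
r(K) = 0
(-15 + r(-5)*2)*(-8) = (-15 + 0*2)*(-8) = (-15 + 0)*(-8) = -15*(-8) = 120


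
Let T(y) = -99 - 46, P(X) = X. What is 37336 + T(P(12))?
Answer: 37191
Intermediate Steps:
T(y) = -145
37336 + T(P(12)) = 37336 - 145 = 37191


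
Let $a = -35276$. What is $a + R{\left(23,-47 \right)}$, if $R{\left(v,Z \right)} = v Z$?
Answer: $-36357$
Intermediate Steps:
$R{\left(v,Z \right)} = Z v$
$a + R{\left(23,-47 \right)} = -35276 - 1081 = -36357$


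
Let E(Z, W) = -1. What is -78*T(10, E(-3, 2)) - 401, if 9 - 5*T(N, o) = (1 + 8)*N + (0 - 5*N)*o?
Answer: 8213/5 ≈ 1642.6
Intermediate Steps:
T(N, o) = 9/5 - 9*N/5 + N*o (T(N, o) = 9/5 - ((1 + 8)*N + (0 - 5*N)*o)/5 = 9/5 - (9*N + (-5*N)*o)/5 = 9/5 - (9*N - 5*N*o)/5 = 9/5 + (-9*N/5 + N*o) = 9/5 - 9*N/5 + N*o)
-78*T(10, E(-3, 2)) - 401 = -78*(9/5 - 9/5*10 + 10*(-1)) - 401 = -78*(9/5 - 18 - 10) - 401 = -78*(-131/5) - 401 = 10218/5 - 401 = 8213/5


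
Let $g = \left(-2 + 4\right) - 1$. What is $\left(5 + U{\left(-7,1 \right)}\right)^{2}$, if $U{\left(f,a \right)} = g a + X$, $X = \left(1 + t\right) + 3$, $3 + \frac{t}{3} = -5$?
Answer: $196$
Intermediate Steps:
$t = -24$ ($t = -9 + 3 \left(-5\right) = -9 - 15 = -24$)
$g = 1$ ($g = 2 - 1 = 1$)
$X = -20$ ($X = \left(1 - 24\right) + 3 = -23 + 3 = -20$)
$U{\left(f,a \right)} = -20 + a$ ($U{\left(f,a \right)} = 1 a - 20 = a - 20 = -20 + a$)
$\left(5 + U{\left(-7,1 \right)}\right)^{2} = \left(5 + \left(-20 + 1\right)\right)^{2} = \left(5 - 19\right)^{2} = \left(-14\right)^{2} = 196$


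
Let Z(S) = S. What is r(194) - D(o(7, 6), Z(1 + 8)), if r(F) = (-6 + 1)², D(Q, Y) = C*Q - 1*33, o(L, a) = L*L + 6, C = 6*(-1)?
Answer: 388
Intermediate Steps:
C = -6
o(L, a) = 6 + L² (o(L, a) = L² + 6 = 6 + L²)
D(Q, Y) = -33 - 6*Q (D(Q, Y) = -6*Q - 1*33 = -6*Q - 33 = -33 - 6*Q)
r(F) = 25 (r(F) = (-5)² = 25)
r(194) - D(o(7, 6), Z(1 + 8)) = 25 - (-33 - 6*(6 + 7²)) = 25 - (-33 - 6*(6 + 49)) = 25 - (-33 - 6*55) = 25 - (-33 - 330) = 25 - 1*(-363) = 25 + 363 = 388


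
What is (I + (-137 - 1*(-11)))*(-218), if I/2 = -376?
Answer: 191404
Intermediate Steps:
I = -752 (I = 2*(-376) = -752)
(I + (-137 - 1*(-11)))*(-218) = (-752 + (-137 - 1*(-11)))*(-218) = (-752 + (-137 + 11))*(-218) = (-752 - 126)*(-218) = -878*(-218) = 191404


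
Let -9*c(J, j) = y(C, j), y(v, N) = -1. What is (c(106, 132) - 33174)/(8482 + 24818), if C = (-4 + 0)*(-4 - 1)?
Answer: -59713/59940 ≈ -0.99621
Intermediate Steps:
C = 20 (C = -4*(-5) = 20)
c(J, j) = 1/9 (c(J, j) = -1/9*(-1) = 1/9)
(c(106, 132) - 33174)/(8482 + 24818) = (1/9 - 33174)/(8482 + 24818) = -298565/9/33300 = -298565/9*1/33300 = -59713/59940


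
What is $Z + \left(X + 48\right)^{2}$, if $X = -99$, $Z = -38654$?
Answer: $-36053$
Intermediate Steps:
$Z + \left(X + 48\right)^{2} = -38654 + \left(-99 + 48\right)^{2} = -38654 + \left(-51\right)^{2} = -38654 + 2601 = -36053$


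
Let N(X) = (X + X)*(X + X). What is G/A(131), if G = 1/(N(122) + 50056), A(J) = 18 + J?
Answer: 1/16329208 ≈ 6.1240e-8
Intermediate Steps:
N(X) = 4*X² (N(X) = (2*X)*(2*X) = 4*X²)
G = 1/109592 (G = 1/(4*122² + 50056) = 1/(4*14884 + 50056) = 1/(59536 + 50056) = 1/109592 ≈ 9.1247e-6)
G/A(131) = 1/(109592*(18 + 131)) = (1/109592)/149 = (1/109592)*(1/149) = 1/16329208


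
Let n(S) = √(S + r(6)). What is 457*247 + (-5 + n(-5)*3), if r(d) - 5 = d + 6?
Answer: 112874 + 6*√3 ≈ 1.1288e+5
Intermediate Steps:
r(d) = 11 + d (r(d) = 5 + (d + 6) = 5 + (6 + d) = 11 + d)
n(S) = √(17 + S) (n(S) = √(S + (11 + 6)) = √(S + 17) = √(17 + S))
457*247 + (-5 + n(-5)*3) = 457*247 + (-5 + √(17 - 5)*3) = 112879 + (-5 + √12*3) = 112879 + (-5 + (2*√3)*3) = 112879 + (-5 + 6*√3) = 112874 + 6*√3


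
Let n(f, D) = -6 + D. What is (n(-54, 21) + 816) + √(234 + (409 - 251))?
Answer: 831 + 14*√2 ≈ 850.80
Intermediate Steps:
(n(-54, 21) + 816) + √(234 + (409 - 251)) = ((-6 + 21) + 816) + √(234 + (409 - 251)) = (15 + 816) + √(234 + 158) = 831 + √392 = 831 + 14*√2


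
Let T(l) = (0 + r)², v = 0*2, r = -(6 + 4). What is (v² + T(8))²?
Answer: 10000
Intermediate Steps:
r = -10 (r = -1*10 = -10)
v = 0
T(l) = 100 (T(l) = (0 - 10)² = (-10)² = 100)
(v² + T(8))² = (0² + 100)² = (0 + 100)² = 100² = 10000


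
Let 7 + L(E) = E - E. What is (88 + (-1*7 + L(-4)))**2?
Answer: 5476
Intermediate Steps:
L(E) = -7 (L(E) = -7 + (E - E) = -7 + 0 = -7)
(88 + (-1*7 + L(-4)))**2 = (88 + (-1*7 - 7))**2 = (88 + (-7 - 7))**2 = (88 - 14)**2 = 74**2 = 5476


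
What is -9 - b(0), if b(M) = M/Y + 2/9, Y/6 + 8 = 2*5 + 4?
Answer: -83/9 ≈ -9.2222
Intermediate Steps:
Y = 36 (Y = -48 + 6*(2*5 + 4) = -48 + 6*(10 + 4) = -48 + 6*14 = -48 + 84 = 36)
b(M) = 2/9 + M/36 (b(M) = M/36 + 2/9 = 2/9 + M/36)
-9 - b(0) = -9 - (2/9 + (1/36)*0) = -9 - (2/9 + 0) = -9 - 1*2/9 = -9 - 2/9 = -83/9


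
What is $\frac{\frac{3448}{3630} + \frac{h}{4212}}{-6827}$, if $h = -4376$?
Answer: $\frac{56746}{4349242755} \approx 1.3047 \cdot 10^{-5}$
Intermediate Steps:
$\frac{\frac{3448}{3630} + \frac{h}{4212}}{-6827} = \frac{\frac{3448}{3630} - \frac{4376}{4212}}{-6827} = \left(3448 \cdot \frac{1}{3630} - \frac{1094}{1053}\right) \left(- \frac{1}{6827}\right) = \left(\frac{1724}{1815} - \frac{1094}{1053}\right) \left(- \frac{1}{6827}\right) = \left(- \frac{56746}{637065}\right) \left(- \frac{1}{6827}\right) = \frac{56746}{4349242755}$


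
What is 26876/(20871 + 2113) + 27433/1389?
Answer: 166962709/7981194 ≈ 20.920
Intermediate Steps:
26876/(20871 + 2113) + 27433/1389 = 26876/22984 + 27433*(1/1389) = 26876*(1/22984) + 27433/1389 = 6719/5746 + 27433/1389 = 166962709/7981194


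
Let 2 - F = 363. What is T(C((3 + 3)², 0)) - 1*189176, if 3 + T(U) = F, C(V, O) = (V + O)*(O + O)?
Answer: -189540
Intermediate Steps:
F = -361 (F = 2 - 1*363 = 2 - 363 = -361)
C(V, O) = 2*O*(O + V) (C(V, O) = (O + V)*(2*O) = 2*O*(O + V))
T(U) = -364 (T(U) = -3 - 361 = -364)
T(C((3 + 3)², 0)) - 1*189176 = -364 - 1*189176 = -364 - 189176 = -189540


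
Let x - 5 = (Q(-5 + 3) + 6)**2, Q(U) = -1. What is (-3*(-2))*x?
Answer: 180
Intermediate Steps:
x = 30 (x = 5 + (-1 + 6)**2 = 5 + 5**2 = 5 + 25 = 30)
(-3*(-2))*x = -3*(-2)*30 = 6*30 = 180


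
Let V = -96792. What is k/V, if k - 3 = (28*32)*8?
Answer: -7171/96792 ≈ -0.074087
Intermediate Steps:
k = 7171 (k = 3 + (28*32)*8 = 3 + 896*8 = 3 + 7168 = 7171)
k/V = 7171/(-96792) = 7171*(-1/96792) = -7171/96792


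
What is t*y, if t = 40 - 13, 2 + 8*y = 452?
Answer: 6075/4 ≈ 1518.8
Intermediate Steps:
y = 225/4 (y = -¼ + (⅛)*452 = -¼ + 113/2 = 225/4 ≈ 56.250)
t = 27
t*y = 27*(225/4) = 6075/4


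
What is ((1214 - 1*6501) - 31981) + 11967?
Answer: -25301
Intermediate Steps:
((1214 - 1*6501) - 31981) + 11967 = ((1214 - 6501) - 31981) + 11967 = (-5287 - 31981) + 11967 = -37268 + 11967 = -25301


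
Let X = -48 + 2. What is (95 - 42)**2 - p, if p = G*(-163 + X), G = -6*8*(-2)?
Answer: 22873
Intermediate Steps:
G = 96 (G = -48*(-2) = 96)
X = -46
p = -20064 (p = 96*(-163 - 46) = 96*(-209) = -20064)
(95 - 42)**2 - p = (95 - 42)**2 - 1*(-20064) = 53**2 + 20064 = 2809 + 20064 = 22873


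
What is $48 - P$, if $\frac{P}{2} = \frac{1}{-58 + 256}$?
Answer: $\frac{4751}{99} \approx 47.99$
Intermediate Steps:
$P = \frac{1}{99}$ ($P = \frac{2}{-58 + 256} = \frac{2}{198} = 2 \cdot \frac{1}{198} = \frac{1}{99} \approx 0.010101$)
$48 - P = 48 - \frac{1}{99} = \frac{4751}{99}$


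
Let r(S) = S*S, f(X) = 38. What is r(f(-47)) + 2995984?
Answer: 2997428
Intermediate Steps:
r(S) = S²
r(f(-47)) + 2995984 = 38² + 2995984 = 1444 + 2995984 = 2997428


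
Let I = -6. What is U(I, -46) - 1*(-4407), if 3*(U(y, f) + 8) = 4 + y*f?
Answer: 13477/3 ≈ 4492.3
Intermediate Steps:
U(y, f) = -20/3 + f*y/3 (U(y, f) = -8 + (4 + y*f)/3 = -8 + (4 + f*y)/3 = -8 + (4/3 + f*y/3) = -20/3 + f*y/3)
U(I, -46) - 1*(-4407) = (-20/3 + (⅓)*(-46)*(-6)) - 1*(-4407) = (-20/3 + 92) + 4407 = 256/3 + 4407 = 13477/3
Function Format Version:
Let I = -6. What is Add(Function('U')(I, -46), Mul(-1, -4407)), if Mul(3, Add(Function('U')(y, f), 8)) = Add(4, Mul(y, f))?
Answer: Rational(13477, 3) ≈ 4492.3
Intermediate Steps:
Function('U')(y, f) = Add(Rational(-20, 3), Mul(Rational(1, 3), f, y)) (Function('U')(y, f) = Add(-8, Mul(Rational(1, 3), Add(4, Mul(y, f)))) = Add(-8, Mul(Rational(1, 3), Add(4, Mul(f, y)))) = Add(-8, Add(Rational(4, 3), Mul(Rational(1, 3), f, y))) = Add(Rational(-20, 3), Mul(Rational(1, 3), f, y)))
Add(Function('U')(I, -46), Mul(-1, -4407)) = Add(Add(Rational(-20, 3), Mul(Rational(1, 3), -46, -6)), Mul(-1, -4407)) = Add(Add(Rational(-20, 3), 92), 4407) = Add(Rational(256, 3), 4407) = Rational(13477, 3)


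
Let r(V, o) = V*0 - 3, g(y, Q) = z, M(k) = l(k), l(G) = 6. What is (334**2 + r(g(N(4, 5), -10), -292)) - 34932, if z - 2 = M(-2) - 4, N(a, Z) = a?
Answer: 76621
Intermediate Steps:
M(k) = 6
z = 4 (z = 2 + (6 - 4) = 2 + 2 = 4)
g(y, Q) = 4
r(V, o) = -3 (r(V, o) = 0 - 3 = -3)
(334**2 + r(g(N(4, 5), -10), -292)) - 34932 = (334**2 - 3) - 34932 = (111556 - 3) - 34932 = 111553 - 34932 = 76621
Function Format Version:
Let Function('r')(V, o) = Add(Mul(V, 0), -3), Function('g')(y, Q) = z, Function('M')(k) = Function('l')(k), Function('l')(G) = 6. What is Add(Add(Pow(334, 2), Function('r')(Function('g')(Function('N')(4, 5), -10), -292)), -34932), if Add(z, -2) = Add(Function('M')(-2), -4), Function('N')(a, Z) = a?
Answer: 76621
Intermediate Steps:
Function('M')(k) = 6
z = 4 (z = Add(2, Add(6, -4)) = Add(2, 2) = 4)
Function('g')(y, Q) = 4
Function('r')(V, o) = -3 (Function('r')(V, o) = Add(0, -3) = -3)
Add(Add(Pow(334, 2), Function('r')(Function('g')(Function('N')(4, 5), -10), -292)), -34932) = Add(Add(Pow(334, 2), -3), -34932) = Add(Add(111556, -3), -34932) = Add(111553, -34932) = 76621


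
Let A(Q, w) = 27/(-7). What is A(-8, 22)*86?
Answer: -2322/7 ≈ -331.71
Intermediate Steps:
A(Q, w) = -27/7 (A(Q, w) = 27*(-1/7) = -27/7)
A(-8, 22)*86 = -27/7*86 = -2322/7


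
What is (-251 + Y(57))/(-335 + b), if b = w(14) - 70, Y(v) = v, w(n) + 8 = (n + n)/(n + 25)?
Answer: 7566/16079 ≈ 0.47055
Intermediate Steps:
w(n) = -8 + 2*n/(25 + n) (w(n) = -8 + (n + n)/(n + 25) = -8 + (2*n)/(25 + n) = -8 + 2*n/(25 + n))
b = -3014/39 (b = 2*(-100 - 3*14)/(25 + 14) - 70 = 2*(-100 - 42)/39 - 70 = 2*(1/39)*(-142) - 70 = -284/39 - 70 = -3014/39 ≈ -77.282)
(-251 + Y(57))/(-335 + b) = (-251 + 57)/(-335 - 3014/39) = -194/(-16079/39) = -194*(-39/16079) = 7566/16079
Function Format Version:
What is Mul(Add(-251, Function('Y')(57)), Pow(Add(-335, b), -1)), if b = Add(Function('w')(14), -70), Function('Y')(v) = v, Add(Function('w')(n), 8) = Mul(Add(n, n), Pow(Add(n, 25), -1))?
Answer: Rational(7566, 16079) ≈ 0.47055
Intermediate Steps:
Function('w')(n) = Add(-8, Mul(2, n, Pow(Add(25, n), -1))) (Function('w')(n) = Add(-8, Mul(Add(n, n), Pow(Add(n, 25), -1))) = Add(-8, Mul(Mul(2, n), Pow(Add(25, n), -1))) = Add(-8, Mul(2, n, Pow(Add(25, n), -1))))
b = Rational(-3014, 39) (b = Add(Mul(2, Pow(Add(25, 14), -1), Add(-100, Mul(-3, 14))), -70) = Add(Mul(2, Pow(39, -1), Add(-100, -42)), -70) = Add(Mul(2, Rational(1, 39), -142), -70) = Add(Rational(-284, 39), -70) = Rational(-3014, 39) ≈ -77.282)
Mul(Add(-251, Function('Y')(57)), Pow(Add(-335, b), -1)) = Mul(Add(-251, 57), Pow(Add(-335, Rational(-3014, 39)), -1)) = Mul(-194, Pow(Rational(-16079, 39), -1)) = Mul(-194, Rational(-39, 16079)) = Rational(7566, 16079)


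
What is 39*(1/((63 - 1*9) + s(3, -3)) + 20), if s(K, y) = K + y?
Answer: 14053/18 ≈ 780.72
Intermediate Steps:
39*(1/((63 - 1*9) + s(3, -3)) + 20) = 39*(1/((63 - 1*9) + (3 - 3)) + 20) = 39*(1/((63 - 9) + 0) + 20) = 39*(1/(54 + 0) + 20) = 39*(1/54 + 20) = 39*(1081/54) = 14053/18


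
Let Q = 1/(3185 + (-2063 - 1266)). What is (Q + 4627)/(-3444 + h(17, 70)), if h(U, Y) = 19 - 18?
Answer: -666287/495792 ≈ -1.3439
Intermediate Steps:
h(U, Y) = 1
Q = -1/144 (Q = 1/(3185 - 3329) = 1/(-144) = -1/144 ≈ -0.0069444)
(Q + 4627)/(-3444 + h(17, 70)) = (-1/144 + 4627)/(-3444 + 1) = (666287/144)/(-3443) = (666287/144)*(-1/3443) = -666287/495792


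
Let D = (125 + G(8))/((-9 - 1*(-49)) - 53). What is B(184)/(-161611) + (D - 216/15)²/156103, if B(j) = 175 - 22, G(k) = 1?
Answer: 295418823741/106588139166925 ≈ 0.0027716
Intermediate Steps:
B(j) = 153
D = -126/13 (D = (125 + 1)/((-9 - 1*(-49)) - 53) = 126/((-9 + 49) - 53) = 126/(40 - 53) = 126/(-13) = 126*(-1/13) = -126/13 ≈ -9.6923)
B(184)/(-161611) + (D - 216/15)²/156103 = 153/(-161611) + (-126/13 - 216/15)²/156103 = 153*(-1/161611) + (-126/13 - 216*1/15)²*(1/156103) = -153/161611 + (-126/13 - 72/5)²*(1/156103) = -153/161611 + (-1566/65)²*(1/156103) = -153/161611 + (2452356/4225)*(1/156103) = -153/161611 + 2452356/659535175 = 295418823741/106588139166925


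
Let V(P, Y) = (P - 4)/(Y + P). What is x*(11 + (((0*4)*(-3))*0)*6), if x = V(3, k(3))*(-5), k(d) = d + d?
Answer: 55/9 ≈ 6.1111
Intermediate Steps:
k(d) = 2*d
V(P, Y) = (-4 + P)/(P + Y)
x = 5/9 (x = ((-4 + 3)/(3 + 2*3))*(-5) = (-1/(3 + 6))*(-5) = (-1/9)*(-5) = ((⅑)*(-1))*(-5) = -⅑*(-5) = 5/9 ≈ 0.55556)
x*(11 + (((0*4)*(-3))*0)*6) = 5*(11 + (((0*4)*(-3))*0)*6)/9 = 5*(11 + ((0*(-3))*0)*6)/9 = 5*(11 + (0*0)*6)/9 = 5*(11 + 0*6)/9 = 5*(11 + 0)/9 = (5/9)*11 = 55/9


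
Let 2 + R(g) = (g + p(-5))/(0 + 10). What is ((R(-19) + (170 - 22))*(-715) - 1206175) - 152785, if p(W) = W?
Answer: -1461634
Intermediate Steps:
R(g) = -5/2 + g/10 (R(g) = -2 + (g - 5)/(0 + 10) = -2 + (-5 + g)/10 = -2 + (-5 + g)*(⅒) = -2 + (-½ + g/10) = -5/2 + g/10)
((R(-19) + (170 - 22))*(-715) - 1206175) - 152785 = (((-5/2 + (⅒)*(-19)) + (170 - 22))*(-715) - 1206175) - 152785 = (((-5/2 - 19/10) + 148)*(-715) - 1206175) - 152785 = ((-22/5 + 148)*(-715) - 1206175) - 152785 = ((718/5)*(-715) - 1206175) - 152785 = (-102674 - 1206175) - 152785 = -1308849 - 152785 = -1461634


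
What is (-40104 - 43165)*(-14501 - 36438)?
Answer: 4241639591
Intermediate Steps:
(-40104 - 43165)*(-14501 - 36438) = -83269*(-50939) = 4241639591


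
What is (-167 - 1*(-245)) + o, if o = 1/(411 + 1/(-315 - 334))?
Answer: 20806213/266738 ≈ 78.002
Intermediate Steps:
o = 649/266738 (o = 1/(411 + 1/(-649)) = 1/(411 - 1/649) = 1/(266738/649) = 649/266738 ≈ 0.0024331)
(-167 - 1*(-245)) + o = (-167 - 1*(-245)) + 649/266738 = (-167 + 245) + 649/266738 = 78 + 649/266738 = 20806213/266738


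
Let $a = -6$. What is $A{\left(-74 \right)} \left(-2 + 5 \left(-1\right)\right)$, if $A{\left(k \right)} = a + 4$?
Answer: $14$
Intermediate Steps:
$A{\left(k \right)} = -2$ ($A{\left(k \right)} = -6 + 4 = -2$)
$A{\left(-74 \right)} \left(-2 + 5 \left(-1\right)\right) = - 2 \left(-2 + 5 \left(-1\right)\right) = - 2 \left(-2 - 5\right) = \left(-2\right) \left(-7\right) = 14$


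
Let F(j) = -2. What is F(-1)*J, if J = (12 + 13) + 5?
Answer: -60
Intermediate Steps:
J = 30 (J = 25 + 5 = 30)
F(-1)*J = -2*30 = -60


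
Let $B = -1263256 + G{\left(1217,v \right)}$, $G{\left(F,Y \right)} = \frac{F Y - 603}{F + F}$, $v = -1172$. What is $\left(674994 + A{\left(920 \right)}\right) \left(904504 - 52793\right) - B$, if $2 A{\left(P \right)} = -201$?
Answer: $\frac{699550441132450}{1217} \approx 5.7482 \cdot 10^{11}$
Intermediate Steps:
$A{\left(P \right)} = - \frac{201}{2}$ ($A{\left(P \right)} = \frac{1}{2} \left(-201\right) = - \frac{201}{2}$)
$G{\left(F,Y \right)} = \frac{-603 + F Y}{2 F}$
$B = - \frac{3076192031}{2434}$ ($B = -1263256 + \frac{-603 + 1217 \left(-1172\right)}{2 \cdot 1217} = -1263256 + \frac{1}{2} \cdot \frac{1}{1217} \left(-603 - 1426324\right) = -1263256 + \frac{1}{2} \cdot \frac{1}{1217} \left(-1426927\right) = -1263256 - \frac{1426927}{2434} = - \frac{3076192031}{2434} \approx -1.2638 \cdot 10^{6}$)
$\left(674994 + A{\left(920 \right)}\right) \left(904504 - 52793\right) - B = \left(674994 - \frac{201}{2}\right) \left(904504 - 52793\right) - - \frac{3076192031}{2434} = \frac{1349787}{2} \cdot 851711 + \frac{3076192031}{2434} = \frac{1149628435557}{2} + \frac{3076192031}{2434} = \frac{699550441132450}{1217}$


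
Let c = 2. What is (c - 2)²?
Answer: 0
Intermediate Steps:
(c - 2)² = (2 - 2)² = 0² = 0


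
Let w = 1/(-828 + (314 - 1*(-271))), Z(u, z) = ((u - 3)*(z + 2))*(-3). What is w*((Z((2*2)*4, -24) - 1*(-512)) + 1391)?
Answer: -2761/243 ≈ -11.362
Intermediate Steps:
Z(u, z) = -3*(-3 + u)*(2 + z) (Z(u, z) = ((-3 + u)*(2 + z))*(-3) = -3*(-3 + u)*(2 + z))
w = -1/243 (w = 1/(-828 + (314 + 271)) = 1/(-828 + 585) = 1/(-243) = -1/243 ≈ -0.0041152)
w*((Z((2*2)*4, -24) - 1*(-512)) + 1391) = -(((18 - 6*2*2*4 + 9*(-24) - 3*(2*2)*4*(-24)) - 1*(-512)) + 1391)/243 = -(((18 - 24*4 - 216 - 3*4*4*(-24)) + 512) + 1391)/243 = -(((18 - 6*16 - 216 - 3*16*(-24)) + 512) + 1391)/243 = -(((18 - 96 - 216 + 1152) + 512) + 1391)/243 = -((858 + 512) + 1391)/243 = -(1370 + 1391)/243 = -1/243*2761 = -2761/243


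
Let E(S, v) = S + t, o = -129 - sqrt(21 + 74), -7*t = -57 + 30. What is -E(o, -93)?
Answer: 876/7 + sqrt(95) ≈ 134.89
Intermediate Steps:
t = 27/7 (t = -(-57 + 30)/7 = -1/7*(-27) = 27/7 ≈ 3.8571)
o = -129 - sqrt(95) ≈ -138.75
E(S, v) = 27/7 + S (E(S, v) = S + 27/7 = 27/7 + S)
-E(o, -93) = -(27/7 + (-129 - sqrt(95))) = -(-876/7 - sqrt(95)) = 876/7 + sqrt(95)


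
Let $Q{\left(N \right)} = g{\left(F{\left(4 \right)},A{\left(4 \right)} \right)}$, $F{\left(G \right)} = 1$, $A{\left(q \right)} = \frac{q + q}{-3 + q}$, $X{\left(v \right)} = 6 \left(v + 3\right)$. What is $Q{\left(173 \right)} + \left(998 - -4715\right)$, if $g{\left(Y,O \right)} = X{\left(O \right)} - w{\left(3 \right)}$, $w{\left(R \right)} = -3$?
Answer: $5782$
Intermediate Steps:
$X{\left(v \right)} = 18 + 6 v$ ($X{\left(v \right)} = 6 \left(3 + v\right) = 18 + 6 v$)
$A{\left(q \right)} = \frac{2 q}{-3 + q}$
$g{\left(Y,O \right)} = 21 + 6 O$ ($g{\left(Y,O \right)} = \left(18 + 6 O\right) - -3 = \left(18 + 6 O\right) + 3 = 21 + 6 O$)
$Q{\left(N \right)} = 69$ ($Q{\left(N \right)} = 21 + 6 \cdot 2 \cdot 4 \frac{1}{-3 + 4} = 21 + 6 \cdot 2 \cdot 4 \cdot 1^{-1} = 21 + 6 \cdot 2 \cdot 4 \cdot 1 = 21 + 6 \cdot 8 = 21 + 48 = 69$)
$Q{\left(173 \right)} + \left(998 - -4715\right) = 69 + \left(998 - -4715\right) = 69 + \left(998 + 4715\right) = 69 + 5713 = 5782$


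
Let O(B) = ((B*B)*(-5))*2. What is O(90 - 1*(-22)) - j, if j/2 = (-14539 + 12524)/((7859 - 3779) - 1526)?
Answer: -160184865/1277 ≈ -1.2544e+5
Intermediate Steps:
j = -2015/1277 (j = 2*((-14539 + 12524)/((7859 - 3779) - 1526)) = 2*(-2015/(4080 - 1526)) = 2*(-2015/2554) = -2015/1277 ≈ -1.5779)
O(B) = -10*B² (O(B) = (B²*(-5))*2 = -5*B²*2 = -10*B²)
O(90 - 1*(-22)) - j = -10*(90 - 1*(-22))² - 1*(-2015/1277) = -10*(90 + 22)² + 2015/1277 = -10*112² + 2015/1277 = -10*12544 + 2015/1277 = -125440 + 2015/1277 = -160184865/1277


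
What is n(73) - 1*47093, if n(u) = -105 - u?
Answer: -47271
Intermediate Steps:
n(73) - 1*47093 = (-105 - 1*73) - 1*47093 = (-105 - 73) - 47093 = -178 - 47093 = -47271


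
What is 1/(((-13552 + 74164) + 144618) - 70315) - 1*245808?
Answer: -33163186319/134915 ≈ -2.4581e+5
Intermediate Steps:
1/(((-13552 + 74164) + 144618) - 70315) - 1*245808 = 1/((60612 + 144618) - 70315) - 245808 = 1/(205230 - 70315) - 245808 = 1/134915 - 245808 = -33163186319/134915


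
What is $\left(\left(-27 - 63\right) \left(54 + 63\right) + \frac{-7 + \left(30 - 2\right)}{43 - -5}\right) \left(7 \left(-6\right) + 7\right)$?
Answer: $\frac{5896555}{16} \approx 3.6853 \cdot 10^{5}$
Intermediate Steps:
$\left(\left(-27 - 63\right) \left(54 + 63\right) + \frac{-7 + \left(30 - 2\right)}{43 - -5}\right) \left(7 \left(-6\right) + 7\right) = \left(\left(-90\right) 117 + \frac{-7 + \left(30 - 2\right)}{43 + \left(-1 + 6\right)}\right) \left(-42 + 7\right) = \left(-10530 + \frac{-7 + 28}{43 + 5}\right) \left(-35\right) = \left(-10530 + \frac{21}{48}\right) \left(-35\right) = \left(-10530 + 21 \cdot \frac{1}{48}\right) \left(-35\right) = \left(-10530 + \frac{7}{16}\right) \left(-35\right) = \left(- \frac{168473}{16}\right) \left(-35\right) = \frac{5896555}{16}$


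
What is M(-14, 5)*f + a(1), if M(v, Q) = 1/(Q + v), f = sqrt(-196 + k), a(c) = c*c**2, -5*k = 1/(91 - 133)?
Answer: 1 - I*sqrt(8643390)/1890 ≈ 1.0 - 1.5555*I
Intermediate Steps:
k = 1/210 (k = -1/(5*(91 - 133)) = -1/5/(-42) = -1/5*(-1/42) = 1/210 ≈ 0.0047619)
a(c) = c**3
f = I*sqrt(8643390)/210 (f = sqrt(-196 + 1/210) = sqrt(-41159/210) = I*sqrt(8643390)/210 ≈ 14.0*I)
M(-14, 5)*f + a(1) = (I*sqrt(8643390)/210)/(5 - 14) + 1**3 = (I*sqrt(8643390)/210)/(-9) + 1 = -I*sqrt(8643390)/1890 + 1 = 1 - I*sqrt(8643390)/1890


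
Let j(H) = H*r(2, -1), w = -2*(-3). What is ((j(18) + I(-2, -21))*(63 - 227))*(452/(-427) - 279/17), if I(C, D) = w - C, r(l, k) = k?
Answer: -207979880/7259 ≈ -28651.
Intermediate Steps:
w = 6
j(H) = -H (j(H) = H*(-1) = -H)
I(C, D) = 6 - C
((j(18) + I(-2, -21))*(63 - 227))*(452/(-427) - 279/17) = ((-1*18 + (6 - 1*(-2)))*(63 - 227))*(452/(-427) - 279/17) = ((-18 + (6 + 2))*(-164))*(452*(-1/427) - 279*1/17) = ((-18 + 8)*(-164))*(-452/427 - 279/17) = -10*(-164)*(-126817/7259) = 1640*(-126817/7259) = -207979880/7259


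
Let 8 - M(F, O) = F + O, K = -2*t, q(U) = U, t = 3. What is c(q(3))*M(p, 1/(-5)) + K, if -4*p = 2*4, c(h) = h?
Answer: 123/5 ≈ 24.600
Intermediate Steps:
K = -6 (K = -2*3 = -6)
p = -2 (p = -4/2 = -¼*8 = -2)
M(F, O) = 8 - F - O (M(F, O) = 8 - (F + O) = 8 + (-F - O) = 8 - F - O)
c(q(3))*M(p, 1/(-5)) + K = 3*(8 - 1*(-2) - 1/(-5)) - 6 = 3*(8 + 2 - 1*(-⅕)) - 6 = 3*(8 + 2 + ⅕) - 6 = 3*(51/5) - 6 = 153/5 - 6 = 123/5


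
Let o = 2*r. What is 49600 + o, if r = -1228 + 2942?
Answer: 53028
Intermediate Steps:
r = 1714
o = 3428 (o = 2*1714 = 3428)
49600 + o = 49600 + 3428 = 53028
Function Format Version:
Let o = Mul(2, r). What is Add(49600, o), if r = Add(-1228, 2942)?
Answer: 53028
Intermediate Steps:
r = 1714
o = 3428 (o = Mul(2, 1714) = 3428)
Add(49600, o) = Add(49600, 3428) = 53028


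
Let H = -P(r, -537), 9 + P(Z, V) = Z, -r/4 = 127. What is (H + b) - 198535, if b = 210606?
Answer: 12588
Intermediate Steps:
r = -508 (r = -4*127 = -508)
P(Z, V) = -9 + Z
H = 517 (H = -(-9 - 508) = -1*(-517) = 517)
(H + b) - 198535 = (517 + 210606) - 198535 = 211123 - 198535 = 12588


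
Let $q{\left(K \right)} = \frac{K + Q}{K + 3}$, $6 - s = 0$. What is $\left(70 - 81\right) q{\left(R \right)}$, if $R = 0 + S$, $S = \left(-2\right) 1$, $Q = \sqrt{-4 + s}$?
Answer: $22 - 11 \sqrt{2} \approx 6.4436$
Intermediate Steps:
$s = 6$ ($s = 6 - 0 = 6 + 0 = 6$)
$Q = \sqrt{2}$ ($Q = \sqrt{-4 + 6} = \sqrt{2} \approx 1.4142$)
$S = -2$
$R = -2$ ($R = 0 - 2 = -2$)
$q{\left(K \right)} = \frac{K + \sqrt{2}}{3 + K}$ ($q{\left(K \right)} = \frac{K + \sqrt{2}}{K + 3} = \frac{K + \sqrt{2}}{3 + K}$)
$\left(70 - 81\right) q{\left(R \right)} = \left(70 - 81\right) \frac{-2 + \sqrt{2}}{3 - 2} = - 11 \frac{-2 + \sqrt{2}}{1} = - 11 \cdot 1 \left(-2 + \sqrt{2}\right) = - 11 \left(-2 + \sqrt{2}\right) = 22 - 11 \sqrt{2}$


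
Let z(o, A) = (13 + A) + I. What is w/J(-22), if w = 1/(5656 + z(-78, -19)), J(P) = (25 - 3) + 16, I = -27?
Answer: 1/213674 ≈ 4.6800e-6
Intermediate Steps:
z(o, A) = -14 + A (z(o, A) = (13 + A) - 27 = -14 + A)
J(P) = 38 (J(P) = 22 + 16 = 38)
w = 1/5623 (w = 1/(5656 + (-14 - 19)) = 1/(5656 - 33) = 1/5623 ≈ 0.00017784)
w/J(-22) = (1/5623)/38 = (1/5623)*(1/38) = 1/213674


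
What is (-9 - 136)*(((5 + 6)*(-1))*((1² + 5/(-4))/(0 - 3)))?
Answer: 1595/12 ≈ 132.92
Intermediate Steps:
(-9 - 136)*(((5 + 6)*(-1))*((1² + 5/(-4))/(0 - 3))) = -145*11*(-1)*(1 + 5*(-¼))/(-3) = -(-1595)*(1 - 5/4)*(-⅓) = -(-1595)*(-¼*(-⅓)) = -(-1595)/12 = -145*(-11/12) = 1595/12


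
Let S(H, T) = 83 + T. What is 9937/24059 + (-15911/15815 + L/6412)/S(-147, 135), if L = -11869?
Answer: 30385898537861/75979903157480 ≈ 0.39992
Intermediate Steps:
9937/24059 + (-15911/15815 + L/6412)/S(-147, 135) = 9937/24059 + (-15911/15815 - 11869/6412)/(83 + 135) = 9937*(1/24059) + (-15911*1/15815 - 11869*1/6412)/218 = 9937/24059 + (-15911/15815 - 11869/6412)*(1/218) = 9937/24059 - 289729567/101405780*1/218 = 9937/24059 - 289729567/22106460040 = 30385898537861/75979903157480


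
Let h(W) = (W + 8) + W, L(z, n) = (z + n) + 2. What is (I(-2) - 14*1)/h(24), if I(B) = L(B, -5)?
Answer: -19/56 ≈ -0.33929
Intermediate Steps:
L(z, n) = 2 + n + z (L(z, n) = (n + z) + 2 = 2 + n + z)
I(B) = -3 + B (I(B) = 2 - 5 + B = -3 + B)
h(W) = 8 + 2*W (h(W) = (8 + W) + W = 8 + 2*W)
(I(-2) - 14*1)/h(24) = ((-3 - 2) - 14*1)/(8 + 2*24) = (-5 - 14)/(8 + 48) = -19/56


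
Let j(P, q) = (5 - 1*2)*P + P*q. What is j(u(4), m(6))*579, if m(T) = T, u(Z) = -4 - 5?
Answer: -46899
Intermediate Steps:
u(Z) = -9
j(P, q) = 3*P + P*q (j(P, q) = (5 - 2)*P + P*q = 3*P + P*q)
j(u(4), m(6))*579 = -9*(3 + 6)*579 = -9*9*579 = -81*579 = -46899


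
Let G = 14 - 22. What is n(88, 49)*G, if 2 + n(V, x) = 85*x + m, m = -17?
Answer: -33168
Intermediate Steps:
n(V, x) = -19 + 85*x (n(V, x) = -2 + (85*x - 17) = -2 + (-17 + 85*x) = -19 + 85*x)
G = -8
n(88, 49)*G = (-19 + 85*49)*(-8) = (-19 + 4165)*(-8) = 4146*(-8) = -33168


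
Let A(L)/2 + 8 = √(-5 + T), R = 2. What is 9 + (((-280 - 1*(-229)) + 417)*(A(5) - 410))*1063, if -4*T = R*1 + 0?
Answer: -165738699 + 389058*I*√22 ≈ -1.6574e+8 + 1.8248e+6*I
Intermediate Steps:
T = -½ (T = -(2*1 + 0)/4 = -(2 + 0)/4 = -¼*2 = -½ ≈ -0.50000)
A(L) = -16 + I*√22 (A(L) = -16 + 2*√(-5 - ½) = -16 + 2*√(-11/2) = -16 + 2*(I*√22/2) = -16 + I*√22)
9 + (((-280 - 1*(-229)) + 417)*(A(5) - 410))*1063 = 9 + (((-280 - 1*(-229)) + 417)*((-16 + I*√22) - 410))*1063 = 9 + (((-280 + 229) + 417)*(-426 + I*√22))*1063 = 9 + ((-51 + 417)*(-426 + I*√22))*1063 = 9 + (366*(-426 + I*√22))*1063 = 9 + (-155916 + 366*I*√22)*1063 = 9 + (-165738708 + 389058*I*√22) = -165738699 + 389058*I*√22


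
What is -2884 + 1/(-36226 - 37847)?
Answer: -213626533/74073 ≈ -2884.0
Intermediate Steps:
-2884 + 1/(-36226 - 37847) = -2884 + 1/(-74073) = -2884 - 1/74073 = -213626533/74073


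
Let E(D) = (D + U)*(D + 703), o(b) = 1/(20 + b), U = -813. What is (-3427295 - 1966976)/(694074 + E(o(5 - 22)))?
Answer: -48548439/1102486 ≈ -44.035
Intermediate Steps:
E(D) = (-813 + D)*(703 + D) (E(D) = (D - 813)*(D + 703) = (-813 + D)*(703 + D))
(-3427295 - 1966976)/(694074 + E(o(5 - 22))) = (-3427295 - 1966976)/(694074 + (-571539 + (1/(20 + (5 - 22)))² - 110/(20 + (5 - 22)))) = -5394271/(694074 + (-571539 + (1/(20 - 17))² - 110/(20 - 17))) = -5394271/(694074 + (-571539 + (1/3)² - 110/3)) = -5394271/(694074 + (-571539 + (⅓)² - 110*⅓)) = -5394271/(694074 + (-571539 + ⅑ - 110/3)) = -5394271/(694074 - 5144180/9) = -5394271/1102486/9 = -5394271*9/1102486 = -48548439/1102486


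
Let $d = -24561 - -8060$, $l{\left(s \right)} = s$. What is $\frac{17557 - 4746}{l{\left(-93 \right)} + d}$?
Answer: $- \frac{12811}{16594} \approx -0.77203$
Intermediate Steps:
$d = -16501$ ($d = -24561 + 8060 = -16501$)
$\frac{17557 - 4746}{l{\left(-93 \right)} + d} = \frac{17557 - 4746}{-93 - 16501} = \frac{12811}{-16594} = 12811 \left(- \frac{1}{16594}\right) = - \frac{12811}{16594}$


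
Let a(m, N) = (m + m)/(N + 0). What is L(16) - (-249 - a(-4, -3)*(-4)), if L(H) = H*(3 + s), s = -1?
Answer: 811/3 ≈ 270.33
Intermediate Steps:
a(m, N) = 2*m/N (a(m, N) = (2*m)/N = 2*m/N)
L(H) = 2*H (L(H) = H*(3 - 1) = H*2 = 2*H)
L(16) - (-249 - a(-4, -3)*(-4)) = 2*16 - (-249 - 2*(-4)/(-3)*(-4)) = 32 - (-249 - 2*(-4)*(-⅓)*(-4)) = 32 - (-249 - 8*(-4)/3) = 32 - (-249 - 1*(-32/3)) = 32 - (-249 + 32/3) = 32 - 1*(-715/3) = 32 + 715/3 = 811/3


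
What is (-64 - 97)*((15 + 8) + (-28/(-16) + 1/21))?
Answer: -47909/12 ≈ -3992.4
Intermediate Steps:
(-64 - 97)*((15 + 8) + (-28/(-16) + 1/21)) = -161*(23 + (-28*(-1/16) + 1*(1/21))) = -161*(23 + (7/4 + 1/21)) = -161*(23 + 151/84) = -161*2083/84 = -47909/12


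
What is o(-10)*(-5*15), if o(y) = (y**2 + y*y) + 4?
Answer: -15300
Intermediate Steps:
o(y) = 4 + 2*y**2 (o(y) = (y**2 + y**2) + 4 = 2*y**2 + 4 = 4 + 2*y**2)
o(-10)*(-5*15) = (4 + 2*(-10)**2)*(-5*15) = (4 + 2*100)*(-75) = (4 + 200)*(-75) = 204*(-75) = -15300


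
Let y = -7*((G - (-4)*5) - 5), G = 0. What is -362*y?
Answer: 38010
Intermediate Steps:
y = -105 (y = -7*((0 - (-4)*5) - 5) = -7*((0 - 1*(-20)) - 5) = -7*((0 + 20) - 5) = -7*(20 - 5) = -7*15 = -105)
-362*y = -362*(-105) = 38010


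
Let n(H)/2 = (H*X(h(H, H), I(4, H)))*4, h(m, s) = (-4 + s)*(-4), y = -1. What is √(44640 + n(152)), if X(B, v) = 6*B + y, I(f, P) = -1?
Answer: 4*I*√267238 ≈ 2067.8*I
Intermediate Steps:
h(m, s) = 16 - 4*s
X(B, v) = -1 + 6*B (X(B, v) = 6*B - 1 = -1 + 6*B)
n(H) = 8*H*(95 - 24*H) (n(H) = 2*((H*(-1 + 6*(16 - 4*H)))*4) = 2*((H*(-1 + (96 - 24*H)))*4) = 2*((H*(95 - 24*H))*4) = 2*(4*H*(95 - 24*H)) = 8*H*(95 - 24*H))
√(44640 + n(152)) = √(44640 + 8*152*(95 - 24*152)) = √(44640 + 8*152*(95 - 3648)) = √(44640 + 8*152*(-3553)) = √(44640 - 4320448) = √(-4275808) = 4*I*√267238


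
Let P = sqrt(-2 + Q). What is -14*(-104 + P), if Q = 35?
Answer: 1456 - 14*sqrt(33) ≈ 1375.6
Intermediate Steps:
P = sqrt(33) (P = sqrt(-2 + 35) = sqrt(33) ≈ 5.7446)
-14*(-104 + P) = -14*(-104 + sqrt(33)) = 1456 - 14*sqrt(33)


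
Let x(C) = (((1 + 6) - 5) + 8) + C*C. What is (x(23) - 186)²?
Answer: 124609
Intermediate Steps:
x(C) = 10 + C² (x(C) = ((7 - 5) + 8) + C² = (2 + 8) + C² = 10 + C²)
(x(23) - 186)² = ((10 + 23²) - 186)² = ((10 + 529) - 186)² = (539 - 186)² = 353² = 124609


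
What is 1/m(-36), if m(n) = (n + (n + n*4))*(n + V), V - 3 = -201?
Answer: 1/50544 ≈ 1.9785e-5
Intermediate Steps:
V = -198 (V = 3 - 201 = -198)
m(n) = 6*n*(-198 + n) (m(n) = (n + (n + n*4))*(n - 198) = (n + (n + 4*n))*(-198 + n) = (n + 5*n)*(-198 + n) = (6*n)*(-198 + n) = 6*n*(-198 + n))
1/m(-36) = 1/(6*(-36)*(-198 - 36)) = 1/(6*(-36)*(-234)) = 1/50544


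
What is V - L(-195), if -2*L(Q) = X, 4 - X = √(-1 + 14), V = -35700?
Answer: -35698 - √13/2 ≈ -35700.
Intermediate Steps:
X = 4 - √13 (X = 4 - √(-1 + 14) = 4 - √13 ≈ 0.39445)
L(Q) = -2 + √13/2 (L(Q) = -(4 - √13)/2 = -2 + √13/2)
V - L(-195) = -35700 - (-2 + √13/2) = -35700 + (2 - √13/2) = -35698 - √13/2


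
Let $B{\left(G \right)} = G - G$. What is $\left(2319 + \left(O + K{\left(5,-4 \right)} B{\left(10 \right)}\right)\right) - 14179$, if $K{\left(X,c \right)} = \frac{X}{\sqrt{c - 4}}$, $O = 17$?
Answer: $-11843$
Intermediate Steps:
$B{\left(G \right)} = 0$
$K{\left(X,c \right)} = \frac{X}{\sqrt{-4 + c}}$
$\left(2319 + \left(O + K{\left(5,-4 \right)} B{\left(10 \right)}\right)\right) - 14179 = \left(2319 + \left(17 + \frac{5}{\sqrt{-4 - 4}} \cdot 0\right)\right) - 14179 = \left(2319 + \left(17 + \frac{5}{2 i \sqrt{2}} \cdot 0\right)\right) - 14179 = \left(2319 + \left(17 + 5 \left(- \frac{i \sqrt{2}}{4}\right) 0\right)\right) - 14179 = \left(2319 + \left(17 + - \frac{5 i \sqrt{2}}{4} \cdot 0\right)\right) - 14179 = \left(2319 + \left(17 + 0\right)\right) - 14179 = \left(2319 + 17\right) - 14179 = 2336 - 14179 = -11843$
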